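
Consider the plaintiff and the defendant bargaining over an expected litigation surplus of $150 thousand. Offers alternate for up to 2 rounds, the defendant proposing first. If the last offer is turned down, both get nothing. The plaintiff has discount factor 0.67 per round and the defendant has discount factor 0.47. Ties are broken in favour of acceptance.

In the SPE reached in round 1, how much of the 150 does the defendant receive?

49.5

Work backward from the last round.
Round 2 (the plaintiff proposes): rejection yields 0 for the defendant; the plaintiff offers 0 and keeps 150.
Round 1 (the defendant proposes): the plaintiff can get 150 next round, worth 0.67 × 150 = 100.5 now, so the defendant offers 100.5, keeping 49.5.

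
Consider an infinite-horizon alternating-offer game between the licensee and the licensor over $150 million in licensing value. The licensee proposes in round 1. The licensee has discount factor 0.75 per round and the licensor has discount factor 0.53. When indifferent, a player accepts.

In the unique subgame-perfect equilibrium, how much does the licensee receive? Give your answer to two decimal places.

117.01

Let x be the licensee's share when the licensee proposes and y be the licensor's share when the licensor proposes.
The licensor accepts iff offered ≥ 0.53·y, so x = 150 − 0.53y. Symmetrically y = 150 − 0.75x.
Substituting: x = 150 − 0.53(150 − 0.75x), giving x(1 − 0.75·0.53) = 150(1 − 0.53).
So x = 150 × 0.47 / 0.6025 ≈ 117.0124, and the licensor receives 150 − x ≈ 32.9876.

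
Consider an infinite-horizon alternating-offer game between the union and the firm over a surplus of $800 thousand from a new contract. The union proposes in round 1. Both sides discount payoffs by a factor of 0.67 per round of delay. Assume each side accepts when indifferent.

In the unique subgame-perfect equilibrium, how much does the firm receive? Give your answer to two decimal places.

320.96

In a stationary SPE each proposer offers the other exactly their discounted continuation value.
If the union keeps x when proposing and the firm keeps y when proposing, then x = 800 − 0.67y and y = 800 − 0.67x.
Solving: x = 800(1 − 0.67) / (1 − 0.67·0.67) = 264 / 0.5511 ≈ 479.0419.
The firm gets 800 − 479.0419 ≈ 320.9581.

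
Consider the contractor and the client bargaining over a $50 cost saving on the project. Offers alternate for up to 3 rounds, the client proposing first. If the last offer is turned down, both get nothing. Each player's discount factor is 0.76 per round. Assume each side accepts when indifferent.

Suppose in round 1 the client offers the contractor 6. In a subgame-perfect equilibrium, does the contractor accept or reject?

Round 3 (the client proposes): the contractor will accept anything ≥ 0, so the client offers 0 and keeps 50.
Round 2 (the contractor proposes): the client can get 50 next round, worth 0.76 × 50 = 38 now, so the contractor offers 38, keeping 12.
So by rejecting in round 1, the contractor gets 12 next round, worth 0.76 × 12 = 9.12 now.
Offer 6 < 9.12, so the contractor rejects.

Reject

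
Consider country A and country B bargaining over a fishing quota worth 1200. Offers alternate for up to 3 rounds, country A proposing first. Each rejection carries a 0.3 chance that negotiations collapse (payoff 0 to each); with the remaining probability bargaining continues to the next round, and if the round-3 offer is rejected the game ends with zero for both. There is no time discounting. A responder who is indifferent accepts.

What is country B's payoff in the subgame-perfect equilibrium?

252

Round 3 (country A proposes): country B will accept anything ≥ 0, so country A offers 0 and keeps 1200.
Round 2 (country B proposes): rejecting gives country A an expected 0.7 × 1200 = 840; country B offers that and keeps 360.
Round 1 (country A proposes): rejecting gives country B an expected 0.7 × 360 = 252, so country A offers 252, keeping 948.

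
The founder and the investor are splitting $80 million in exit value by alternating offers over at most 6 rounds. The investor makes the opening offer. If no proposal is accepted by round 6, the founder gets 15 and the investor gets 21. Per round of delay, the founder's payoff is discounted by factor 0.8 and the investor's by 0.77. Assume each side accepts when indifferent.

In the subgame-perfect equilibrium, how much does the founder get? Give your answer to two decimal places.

41.70

Round 6 (the founder proposes): the investor gets 21 if talks fail, so the founder offers 21 and keeps 59.
Round 5 (the investor proposes): the founder can get 59 next round, worth 0.8 × 59 = 47.2 now, so the investor offers 47.2, keeping 32.8.
Round 4 (the founder proposes): the investor can get 32.8 next round, worth 0.77 × 32.8 = 25.256 now. The founder offers 25.256 and keeps 80 − 25.256 = 54.744.
Round 3 (the investor proposes): the founder can get 54.744 next round, worth 0.8 × 54.744 = 43.7952 now; the investor offers that and keeps 36.2048.
Round 2 (the founder proposes): the investor can get 36.2048 next round, worth 0.77 × 36.2048 = 27.877696 now; the founder offers that and keeps 52.122304.
Round 1 (the investor proposes): the founder can get 52.122304 next round, worth 0.8 × 52.122304 = 41.6978432 now; the investor offers that and keeps 38.3021568.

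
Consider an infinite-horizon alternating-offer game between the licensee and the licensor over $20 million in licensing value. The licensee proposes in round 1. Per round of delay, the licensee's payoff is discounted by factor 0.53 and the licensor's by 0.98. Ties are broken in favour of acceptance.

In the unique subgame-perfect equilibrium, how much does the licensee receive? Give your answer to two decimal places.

0.83

In a stationary SPE each proposer offers the other exactly their discounted continuation value.
If the licensee keeps x when proposing and the licensor keeps y when proposing, then x = 20 − 0.98y and y = 20 − 0.53x.
Solving: x = 20(1 − 0.98) / (1 − 0.53·0.98) = 0.4 / 0.4806 ≈ 0.8323.
The licensor gets 20 − 0.8323 ≈ 19.1677.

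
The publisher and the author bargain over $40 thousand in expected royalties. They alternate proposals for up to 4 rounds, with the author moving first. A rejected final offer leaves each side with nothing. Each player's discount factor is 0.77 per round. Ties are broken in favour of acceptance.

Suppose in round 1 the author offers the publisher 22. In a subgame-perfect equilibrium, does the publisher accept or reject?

Round 4 (the publisher proposes): the author will accept anything ≥ 0, so the publisher offers 0 and keeps 40.
Round 3 (the author proposes): the publisher can get 40 next round, worth 0.77 × 40 = 30.8 now. The author offers 30.8 and keeps 40 − 30.8 = 9.2.
Round 2 (the publisher proposes): the author can get 9.2 next round, worth 0.77 × 9.2 = 7.084 now. The publisher offers 7.084 and keeps 40 − 7.084 = 32.916.
So by rejecting in round 1, the publisher gets 32.916 next round, worth 0.77 × 32.916 = 25.34532 now.
Offer 22 < 25.34532, so the publisher rejects.

Reject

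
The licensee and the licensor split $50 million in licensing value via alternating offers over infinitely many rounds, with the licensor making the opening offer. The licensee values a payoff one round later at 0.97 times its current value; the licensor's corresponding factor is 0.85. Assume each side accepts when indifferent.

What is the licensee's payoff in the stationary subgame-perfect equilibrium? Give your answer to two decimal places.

41.45

In a stationary SPE each proposer offers the other exactly their discounted continuation value.
If the licensor keeps x when proposing and the licensee keeps y when proposing, then x = 50 − 0.97y and y = 50 − 0.85x.
Solving: x = 50(1 − 0.97) / (1 − 0.85·0.97) = 1.5 / 0.1755 ≈ 8.5470.
The licensee gets 50 − 8.5470 ≈ 41.4530.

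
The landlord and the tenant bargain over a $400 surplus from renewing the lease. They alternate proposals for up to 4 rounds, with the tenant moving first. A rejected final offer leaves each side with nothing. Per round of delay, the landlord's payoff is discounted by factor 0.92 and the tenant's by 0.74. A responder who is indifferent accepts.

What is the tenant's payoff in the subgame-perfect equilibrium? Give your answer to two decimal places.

By backward induction:
Round 4 (the landlord proposes): the tenant will accept anything ≥ 0, so the landlord offers 0 and keeps 400.
Round 3 (the tenant proposes): the landlord can get 400 next round, worth 0.92 × 400 = 368 now, so the tenant offers 368, keeping 32.
Round 2 (the landlord proposes): the tenant can get 32 next round, worth 0.74 × 32 = 23.68 now; the landlord offers that and keeps 376.32.
Round 1 (the tenant proposes): the landlord can get 376.32 next round, worth 0.92 × 376.32 = 346.2144 now; the tenant offers that and keeps 53.7856.

53.79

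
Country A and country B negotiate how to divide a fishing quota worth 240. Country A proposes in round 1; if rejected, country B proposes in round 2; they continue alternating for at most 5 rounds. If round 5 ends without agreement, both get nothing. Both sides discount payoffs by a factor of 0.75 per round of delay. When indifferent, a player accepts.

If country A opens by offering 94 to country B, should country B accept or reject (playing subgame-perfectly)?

Round 5 (country A proposes): rejection yields 0 for country B; country A offers 0 and keeps 240.
Round 4 (country B proposes): country A can get 240 next round, worth 0.75 × 240 = 180 now; country B offers that and keeps 60.
Round 3 (country A proposes): country B can get 60 next round, worth 0.75 × 60 = 45 now, so country A offers 45, keeping 195.
Round 2 (country B proposes): country A can get 195 next round, worth 0.75 × 195 = 146.25 now; country B offers that and keeps 93.75.
So by rejecting in round 1, country B gets 93.75 next round, worth 0.75 × 93.75 = 70.3125 now.
Offer 94 ≥ 70.3125, so country B accepts.

Accept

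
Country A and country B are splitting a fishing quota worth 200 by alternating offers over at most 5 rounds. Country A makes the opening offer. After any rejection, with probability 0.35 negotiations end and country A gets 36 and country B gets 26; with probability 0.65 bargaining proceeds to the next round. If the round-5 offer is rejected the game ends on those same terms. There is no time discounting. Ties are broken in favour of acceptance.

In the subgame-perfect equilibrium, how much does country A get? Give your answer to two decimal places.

129.34

By backward induction:
Round 5 (country A proposes): country B gets 26 if talks fail, so country A offers 26 and keeps 174.
Round 4 (country B proposes): rejecting gives country A an expected 0.65 × 174 + 0.35 × 36 = 125.7; country B offers that and keeps 74.3.
Round 3 (country A proposes): rejecting gives country B an expected 0.65 × 74.3 + 0.35 × 26 = 57.395. Country A offers 57.395 and keeps 200 − 57.395 = 142.605.
Round 2 (country B proposes): rejecting gives country A an expected 0.65 × 142.605 + 0.35 × 36 = 105.29325, so country B offers 105.29325, keeping 94.70675.
Round 1 (country A proposes): rejecting gives country B an expected 0.65 × 94.70675 + 0.35 × 26 = 70.6593875, so country A offers 70.6593875, keeping 129.3406125.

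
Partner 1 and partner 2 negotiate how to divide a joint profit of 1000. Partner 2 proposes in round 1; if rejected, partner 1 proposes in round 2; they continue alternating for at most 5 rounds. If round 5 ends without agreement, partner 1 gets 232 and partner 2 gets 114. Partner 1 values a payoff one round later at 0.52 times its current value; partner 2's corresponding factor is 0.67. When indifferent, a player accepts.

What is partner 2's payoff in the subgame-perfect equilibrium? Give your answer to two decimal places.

740.45

Solve by backward induction from round 5.
Round 5 (partner 2 proposes): partner 1 gets 232 if talks fail, so partner 2 offers 232 and keeps 768.
Round 4 (partner 1 proposes): partner 2 can get 768 next round, worth 0.67 × 768 = 514.56 now. Partner 1 offers 514.56 and keeps 1000 − 514.56 = 485.44.
Round 3 (partner 2 proposes): partner 1 can get 485.44 next round, worth 0.52 × 485.44 = 252.4288 now, so partner 2 offers 252.4288, keeping 747.5712.
Round 2 (partner 1 proposes): partner 2 can get 747.5712 next round, worth 0.67 × 747.5712 = 500.872704 now. Partner 1 offers 500.872704 and keeps 1000 − 500.872704 = 499.127296.
Round 1 (partner 2 proposes): partner 1 can get 499.127296 next round, worth 0.52 × 499.127296 = 259.54619392 now. Partner 2 offers 259.54619392 and keeps 1000 − 259.54619392 = 740.45380608.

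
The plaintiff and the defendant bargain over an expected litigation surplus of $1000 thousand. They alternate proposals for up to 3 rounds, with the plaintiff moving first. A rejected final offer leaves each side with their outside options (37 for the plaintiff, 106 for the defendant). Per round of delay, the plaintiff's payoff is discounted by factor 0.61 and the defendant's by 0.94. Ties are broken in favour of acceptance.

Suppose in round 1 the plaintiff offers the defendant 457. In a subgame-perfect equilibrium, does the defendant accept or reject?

Accept

Work out the defendant's continuation value if the offer is rejected.
Round 3 (the plaintiff proposes): the defendant gets 106 if talks fail, so the plaintiff offers 106 and keeps 894.
Round 2 (the defendant proposes): the plaintiff can get 894 next round, worth 0.61 × 894 = 545.34 now. The defendant offers 545.34 and keeps 1000 − 545.34 = 454.66.
So by rejecting in round 1, the defendant gets 454.66 next round, worth 0.94 × 454.66 = 427.3804 now.
Offer 457 ≥ 427.3804, so the defendant accepts.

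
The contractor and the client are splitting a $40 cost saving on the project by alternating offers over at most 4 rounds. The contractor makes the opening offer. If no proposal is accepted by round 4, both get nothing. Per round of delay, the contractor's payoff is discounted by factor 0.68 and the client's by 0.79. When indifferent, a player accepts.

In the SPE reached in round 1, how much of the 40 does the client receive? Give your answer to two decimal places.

27.09

Round 4 (the client proposes): rejection yields 0 for the contractor; the client offers 0 and keeps 40.
Round 3 (the contractor proposes): the client can get 40 next round, worth 0.79 × 40 = 31.6 now, so the contractor offers 31.6, keeping 8.4.
Round 2 (the client proposes): the contractor can get 8.4 next round, worth 0.68 × 8.4 = 5.712 now, so the client offers 5.712, keeping 34.288.
Round 1 (the contractor proposes): the client can get 34.288 next round, worth 0.79 × 34.288 = 27.08752 now, so the contractor offers 27.08752, keeping 12.91248.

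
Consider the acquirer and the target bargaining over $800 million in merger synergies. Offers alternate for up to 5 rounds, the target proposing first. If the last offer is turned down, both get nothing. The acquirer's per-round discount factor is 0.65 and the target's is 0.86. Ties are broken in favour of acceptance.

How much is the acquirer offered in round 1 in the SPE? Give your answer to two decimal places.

113.50

Solve by backward induction from round 5.
Round 5 (the target proposes): rejection yields 0 for the acquirer; the target offers 0 and keeps 800.
Round 4 (the acquirer proposes): the target can get 800 next round, worth 0.86 × 800 = 688 now, so the acquirer offers 688, keeping 112.
Round 3 (the target proposes): the acquirer can get 112 next round, worth 0.65 × 112 = 72.8 now. The target offers 72.8 and keeps 800 − 72.8 = 727.2.
Round 2 (the acquirer proposes): the target can get 727.2 next round, worth 0.86 × 727.2 = 625.392 now; the acquirer offers that and keeps 174.608.
Round 1 (the target proposes): the acquirer can get 174.608 next round, worth 0.65 × 174.608 = 113.4952 now, so the target offers 113.4952, keeping 686.5048.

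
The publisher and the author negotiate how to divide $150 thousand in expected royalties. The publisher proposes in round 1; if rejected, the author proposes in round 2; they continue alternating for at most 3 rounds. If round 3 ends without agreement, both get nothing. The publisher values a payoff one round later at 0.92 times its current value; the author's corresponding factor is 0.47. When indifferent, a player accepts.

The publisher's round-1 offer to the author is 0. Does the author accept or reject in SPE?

Reject

Round 3 (the publisher proposes): rejection yields 0 for the author; the publisher offers 0 and keeps 150.
Round 2 (the author proposes): the publisher can get 150 next round, worth 0.92 × 150 = 138 now. The author offers 138 and keeps 150 − 138 = 12.
So by rejecting in round 1, the author gets 12 next round, worth 0.47 × 12 = 5.64 now.
Offer 0 < 5.64, so the author rejects.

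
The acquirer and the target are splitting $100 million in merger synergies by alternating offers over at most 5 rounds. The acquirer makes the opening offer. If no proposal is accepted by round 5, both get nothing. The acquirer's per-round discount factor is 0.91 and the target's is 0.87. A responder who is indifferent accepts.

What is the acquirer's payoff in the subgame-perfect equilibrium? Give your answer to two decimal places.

Round 5 (the acquirer proposes): the target will accept anything ≥ 0, so the acquirer offers 0 and keeps 100.
Round 4 (the target proposes): the acquirer can get 100 next round, worth 0.91 × 100 = 91 now. The target offers 91 and keeps 100 − 91 = 9.
Round 3 (the acquirer proposes): the target can get 9 next round, worth 0.87 × 9 = 7.83 now, so the acquirer offers 7.83, keeping 92.17.
Round 2 (the target proposes): the acquirer can get 92.17 next round, worth 0.91 × 92.17 = 83.8747 now; the target offers that and keeps 16.1253.
Round 1 (the acquirer proposes): the target can get 16.1253 next round, worth 0.87 × 16.1253 = 14.029011 now; the acquirer offers that and keeps 85.970989.

85.97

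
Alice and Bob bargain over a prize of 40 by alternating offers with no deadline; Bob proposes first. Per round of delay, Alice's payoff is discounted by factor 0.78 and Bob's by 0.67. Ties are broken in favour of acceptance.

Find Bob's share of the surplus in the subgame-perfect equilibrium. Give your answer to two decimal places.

18.43

In a stationary SPE each proposer offers the other exactly their discounted continuation value.
If Bob keeps x when proposing and Alice keeps y when proposing, then x = 40 − 0.78y and y = 40 − 0.67x.
Solving: x = 40(1 − 0.78) / (1 − 0.67·0.78) = 8.8 / 0.4774 ≈ 18.4332.
Alice gets 40 − 18.4332 ≈ 21.5668.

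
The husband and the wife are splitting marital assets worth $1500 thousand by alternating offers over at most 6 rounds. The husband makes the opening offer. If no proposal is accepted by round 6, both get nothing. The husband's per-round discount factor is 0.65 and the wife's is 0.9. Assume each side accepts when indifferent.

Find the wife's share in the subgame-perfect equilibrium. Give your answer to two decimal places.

Round 6 (the wife proposes): the husband will accept anything ≥ 0, so the wife offers 0 and keeps 1500.
Round 5 (the husband proposes): the wife can get 1500 next round, worth 0.9 × 1500 = 1350 now. The husband offers 1350 and keeps 1500 − 1350 = 150.
Round 4 (the wife proposes): the husband can get 150 next round, worth 0.65 × 150 = 97.5 now. The wife offers 97.5 and keeps 1500 − 97.5 = 1402.5.
Round 3 (the husband proposes): the wife can get 1402.5 next round, worth 0.9 × 1402.5 = 1262.25 now, so the husband offers 1262.25, keeping 237.75.
Round 2 (the wife proposes): the husband can get 237.75 next round, worth 0.65 × 237.75 = 154.5375 now. The wife offers 154.5375 and keeps 1500 − 154.5375 = 1345.4625.
Round 1 (the husband proposes): the wife can get 1345.4625 next round, worth 0.9 × 1345.4625 = 1210.91625 now. The husband offers 1210.91625 and keeps 1500 − 1210.91625 = 289.08375.

1210.92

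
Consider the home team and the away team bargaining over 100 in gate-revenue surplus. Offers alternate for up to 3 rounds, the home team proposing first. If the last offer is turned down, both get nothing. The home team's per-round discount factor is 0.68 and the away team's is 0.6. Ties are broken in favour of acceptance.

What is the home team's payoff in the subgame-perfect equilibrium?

80.8

Round 3 (the home team proposes): the away team will accept anything ≥ 0, so the home team offers 0 and keeps 100.
Round 2 (the away team proposes): the home team can get 100 next round, worth 0.68 × 100 = 68 now. The away team offers 68 and keeps 100 − 68 = 32.
Round 1 (the home team proposes): the away team can get 32 next round, worth 0.6 × 32 = 19.2 now. The home team offers 19.2 and keeps 100 − 19.2 = 80.8.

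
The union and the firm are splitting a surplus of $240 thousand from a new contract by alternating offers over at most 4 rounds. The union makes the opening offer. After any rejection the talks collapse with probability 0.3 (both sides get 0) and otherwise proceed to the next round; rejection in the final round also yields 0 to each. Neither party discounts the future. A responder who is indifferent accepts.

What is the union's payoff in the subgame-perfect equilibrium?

107.28

Round 4 (the firm proposes): rejection yields 0 for the union; the firm offers 0 and keeps 240.
Round 3 (the union proposes): rejecting gives the firm an expected 0.7 × 240 = 168, so the union offers 168, keeping 72.
Round 2 (the firm proposes): rejecting gives the union an expected 0.7 × 72 = 50.4. The firm offers 50.4 and keeps 240 − 50.4 = 189.6.
Round 1 (the union proposes): rejecting gives the firm an expected 0.7 × 189.6 = 132.72, so the union offers 132.72, keeping 107.28.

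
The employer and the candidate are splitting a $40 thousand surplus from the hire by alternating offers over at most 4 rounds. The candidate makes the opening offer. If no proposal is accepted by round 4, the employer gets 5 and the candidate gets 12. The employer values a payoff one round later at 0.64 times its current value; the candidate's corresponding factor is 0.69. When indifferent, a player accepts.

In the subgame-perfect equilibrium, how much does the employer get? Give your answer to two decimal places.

15.85

Round 4 (the employer proposes): the candidate gets 12 if talks fail, so the employer offers 12 and keeps 28.
Round 3 (the candidate proposes): the employer can get 28 next round, worth 0.64 × 28 = 17.92 now. The candidate offers 17.92 and keeps 40 − 17.92 = 22.08.
Round 2 (the employer proposes): the candidate can get 22.08 next round, worth 0.69 × 22.08 = 15.2352 now, so the employer offers 15.2352, keeping 24.7648.
Round 1 (the candidate proposes): the employer can get 24.7648 next round, worth 0.64 × 24.7648 = 15.849472 now; the candidate offers that and keeps 24.150528.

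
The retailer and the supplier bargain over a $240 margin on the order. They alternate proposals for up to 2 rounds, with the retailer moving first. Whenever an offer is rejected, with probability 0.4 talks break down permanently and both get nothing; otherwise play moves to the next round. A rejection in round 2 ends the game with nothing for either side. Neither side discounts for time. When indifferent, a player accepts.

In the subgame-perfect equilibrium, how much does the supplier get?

144

By backward induction:
Round 2 (the supplier proposes): rejection yields 0 for the retailer; the supplier offers 0 and keeps 240.
Round 1 (the retailer proposes): rejecting gives the supplier an expected 0.6 × 240 = 144. The retailer offers 144 and keeps 240 − 144 = 96.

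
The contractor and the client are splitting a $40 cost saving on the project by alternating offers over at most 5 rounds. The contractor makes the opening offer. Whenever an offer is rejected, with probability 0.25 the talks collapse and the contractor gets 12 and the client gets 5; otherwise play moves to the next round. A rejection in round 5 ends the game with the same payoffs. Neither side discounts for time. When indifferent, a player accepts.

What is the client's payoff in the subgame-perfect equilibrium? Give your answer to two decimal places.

11.74

Round 5 (the contractor proposes): the client gets 5 if talks fail, so the contractor offers 5 and keeps 35.
Round 4 (the client proposes): rejecting gives the contractor an expected 0.75 × 35 + 0.25 × 12 = 29.25, so the client offers 29.25, keeping 10.75.
Round 3 (the contractor proposes): rejecting gives the client an expected 0.75 × 10.75 + 0.25 × 5 = 9.3125, so the contractor offers 9.3125, keeping 30.6875.
Round 2 (the client proposes): rejecting gives the contractor an expected 0.75 × 30.6875 + 0.25 × 12 = 26.015625, so the client offers 26.015625, keeping 13.984375.
Round 1 (the contractor proposes): rejecting gives the client an expected 0.75 × 13.984375 + 0.25 × 5 = 11.73828125; the contractor offers that and keeps 28.26171875.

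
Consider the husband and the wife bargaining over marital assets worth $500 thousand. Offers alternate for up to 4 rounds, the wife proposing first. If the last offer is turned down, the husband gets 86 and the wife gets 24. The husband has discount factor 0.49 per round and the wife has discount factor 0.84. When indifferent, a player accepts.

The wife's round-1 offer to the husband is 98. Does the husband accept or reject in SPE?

Reject

Round 4 (the husband proposes): the wife gets 24 if talks fail, so the husband offers 24 and keeps 476.
Round 3 (the wife proposes): the husband can get 476 next round, worth 0.49 × 476 = 233.24 now, so the wife offers 233.24, keeping 266.76.
Round 2 (the husband proposes): the wife can get 266.76 next round, worth 0.84 × 266.76 = 224.0784 now. The husband offers 224.0784 and keeps 500 − 224.0784 = 275.9216.
So by rejecting in round 1, the husband gets 275.9216 next round, worth 0.49 × 275.9216 = 135.201584 now.
Offer 98 < 135.201584, so the husband rejects.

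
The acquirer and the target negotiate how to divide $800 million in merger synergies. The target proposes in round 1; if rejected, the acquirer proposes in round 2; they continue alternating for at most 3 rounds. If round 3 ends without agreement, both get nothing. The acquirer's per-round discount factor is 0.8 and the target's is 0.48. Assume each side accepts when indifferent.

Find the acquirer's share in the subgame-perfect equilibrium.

Round 3 (the target proposes): rejection yields 0 for the acquirer; the target offers 0 and keeps 800.
Round 2 (the acquirer proposes): the target can get 800 next round, worth 0.48 × 800 = 384 now; the acquirer offers that and keeps 416.
Round 1 (the target proposes): the acquirer can get 416 next round, worth 0.8 × 416 = 332.8 now; the target offers that and keeps 467.2.

332.8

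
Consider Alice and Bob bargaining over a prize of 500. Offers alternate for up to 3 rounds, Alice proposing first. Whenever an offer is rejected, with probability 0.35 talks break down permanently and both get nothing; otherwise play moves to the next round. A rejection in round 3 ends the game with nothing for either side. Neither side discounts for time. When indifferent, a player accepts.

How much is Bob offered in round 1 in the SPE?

By backward induction:
Round 3 (Alice proposes): rejection yields 0 for Bob; Alice offers 0 and keeps 500.
Round 2 (Bob proposes): rejecting gives Alice an expected 0.65 × 500 = 325. Bob offers 325 and keeps 500 − 325 = 175.
Round 1 (Alice proposes): rejecting gives Bob an expected 0.65 × 175 = 113.75, so Alice offers 113.75, keeping 386.25.

113.75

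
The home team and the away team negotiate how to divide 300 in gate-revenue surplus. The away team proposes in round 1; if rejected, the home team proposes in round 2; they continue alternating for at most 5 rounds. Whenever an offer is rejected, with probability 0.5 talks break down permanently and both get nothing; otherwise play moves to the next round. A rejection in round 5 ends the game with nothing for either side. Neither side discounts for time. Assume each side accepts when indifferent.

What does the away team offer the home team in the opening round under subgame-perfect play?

Round 5 (the away team proposes): rejection yields 0 for the home team; the away team offers 0 and keeps 300.
Round 4 (the home team proposes): rejecting gives the away team an expected 0.5 × 300 = 150, so the home team offers 150, keeping 150.
Round 3 (the away team proposes): rejecting gives the home team an expected 0.5 × 150 = 75, so the away team offers 75, keeping 225.
Round 2 (the home team proposes): rejecting gives the away team an expected 0.5 × 225 = 112.5. The home team offers 112.5 and keeps 300 − 112.5 = 187.5.
Round 1 (the away team proposes): rejecting gives the home team an expected 0.5 × 187.5 = 93.75, so the away team offers 93.75, keeping 206.25.

93.75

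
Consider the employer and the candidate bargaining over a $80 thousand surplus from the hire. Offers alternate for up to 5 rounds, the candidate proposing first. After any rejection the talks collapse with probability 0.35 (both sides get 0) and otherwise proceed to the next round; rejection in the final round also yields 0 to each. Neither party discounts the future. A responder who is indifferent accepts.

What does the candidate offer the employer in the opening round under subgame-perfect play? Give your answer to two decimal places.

25.89

By backward induction:
Round 5 (the candidate proposes): the employer will accept anything ≥ 0, so the candidate offers 0 and keeps 80.
Round 4 (the employer proposes): rejecting gives the candidate an expected 0.65 × 80 = 52, so the employer offers 52, keeping 28.
Round 3 (the candidate proposes): rejecting gives the employer an expected 0.65 × 28 = 18.2; the candidate offers that and keeps 61.8.
Round 2 (the employer proposes): rejecting gives the candidate an expected 0.65 × 61.8 = 40.17. The employer offers 40.17 and keeps 80 − 40.17 = 39.83.
Round 1 (the candidate proposes): rejecting gives the employer an expected 0.65 × 39.83 = 25.8895; the candidate offers that and keeps 54.1105.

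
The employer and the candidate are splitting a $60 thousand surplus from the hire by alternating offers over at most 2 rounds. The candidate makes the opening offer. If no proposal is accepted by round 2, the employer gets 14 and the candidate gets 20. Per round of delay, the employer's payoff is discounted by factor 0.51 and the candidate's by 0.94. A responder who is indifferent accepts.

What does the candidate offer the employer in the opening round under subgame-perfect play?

20.4

Round 2 (the employer proposes): the candidate gets 20 if talks fail, so the employer offers 20 and keeps 40.
Round 1 (the candidate proposes): the employer can get 40 next round, worth 0.51 × 40 = 20.4 now; the candidate offers that and keeps 39.6.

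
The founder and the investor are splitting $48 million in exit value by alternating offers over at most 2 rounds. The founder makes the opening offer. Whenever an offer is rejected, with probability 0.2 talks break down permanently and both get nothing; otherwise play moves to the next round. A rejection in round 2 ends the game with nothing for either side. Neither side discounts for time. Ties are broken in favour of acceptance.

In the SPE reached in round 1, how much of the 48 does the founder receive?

9.6

Round 2 (the investor proposes): the founder will accept anything ≥ 0, so the investor offers 0 and keeps 48.
Round 1 (the founder proposes): rejecting gives the investor an expected 0.8 × 48 = 38.4; the founder offers that and keeps 9.6.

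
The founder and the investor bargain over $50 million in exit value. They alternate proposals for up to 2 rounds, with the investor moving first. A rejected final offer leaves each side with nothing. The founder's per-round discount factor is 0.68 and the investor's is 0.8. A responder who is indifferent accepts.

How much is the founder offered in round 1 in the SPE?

Work backward from the last round.
Round 2 (the founder proposes): rejection yields 0 for the investor; the founder offers 0 and keeps 50.
Round 1 (the investor proposes): the founder can get 50 next round, worth 0.68 × 50 = 34 now; the investor offers that and keeps 16.

34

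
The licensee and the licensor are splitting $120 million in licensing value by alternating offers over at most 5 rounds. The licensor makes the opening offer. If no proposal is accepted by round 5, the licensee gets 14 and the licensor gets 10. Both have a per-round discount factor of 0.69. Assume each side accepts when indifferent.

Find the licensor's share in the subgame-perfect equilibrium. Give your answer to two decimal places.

By backward induction:
Round 5 (the licensor proposes): the licensee gets 14 if talks fail, so the licensor offers 14 and keeps 106.
Round 4 (the licensee proposes): the licensor can get 106 next round, worth 0.69 × 106 = 73.14 now, so the licensee offers 73.14, keeping 46.86.
Round 3 (the licensor proposes): the licensee can get 46.86 next round, worth 0.69 × 46.86 = 32.3334 now; the licensor offers that and keeps 87.6666.
Round 2 (the licensee proposes): the licensor can get 87.6666 next round, worth 0.69 × 87.6666 = 60.489954 now; the licensee offers that and keeps 59.510046.
Round 1 (the licensor proposes): the licensee can get 59.510046 next round, worth 0.69 × 59.510046 = 41.06193174 now, so the licensor offers 41.06193174, keeping 78.93806826.

78.94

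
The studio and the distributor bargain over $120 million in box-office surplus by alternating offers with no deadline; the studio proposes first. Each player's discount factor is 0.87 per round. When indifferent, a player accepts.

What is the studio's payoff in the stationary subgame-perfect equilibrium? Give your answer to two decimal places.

64.17

In a stationary SPE each proposer offers the other exactly their discounted continuation value.
If the studio keeps x when proposing and the distributor keeps y when proposing, then x = 120 − 0.87y and y = 120 − 0.87x.
Solving: x = 120(1 − 0.87) / (1 − 0.87·0.87) = 15.6 / 0.2431 ≈ 64.1711.
The distributor gets 120 − 64.1711 ≈ 55.8289.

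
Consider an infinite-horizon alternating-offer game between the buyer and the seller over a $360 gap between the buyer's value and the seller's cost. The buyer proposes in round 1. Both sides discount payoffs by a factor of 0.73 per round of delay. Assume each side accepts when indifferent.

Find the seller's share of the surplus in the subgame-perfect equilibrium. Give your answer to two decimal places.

In a stationary SPE each proposer offers the other exactly their discounted continuation value.
If the buyer keeps x when proposing and the seller keeps y when proposing, then x = 360 − 0.73y and y = 360 − 0.73x.
Solving: x = 360(1 − 0.73) / (1 − 0.73·0.73) = 97.2 / 0.4671 ≈ 208.0925.
The seller gets 360 − 208.0925 ≈ 151.9075.

151.91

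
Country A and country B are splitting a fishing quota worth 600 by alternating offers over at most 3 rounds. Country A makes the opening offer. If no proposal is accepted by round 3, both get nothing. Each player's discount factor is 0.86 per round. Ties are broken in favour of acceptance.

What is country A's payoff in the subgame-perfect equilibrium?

By backward induction:
Round 3 (country A proposes): country B will accept anything ≥ 0, so country A offers 0 and keeps 600.
Round 2 (country B proposes): country A can get 600 next round, worth 0.86 × 600 = 516 now, so country B offers 516, keeping 84.
Round 1 (country A proposes): country B can get 84 next round, worth 0.86 × 84 = 72.24 now; country A offers that and keeps 527.76.

527.76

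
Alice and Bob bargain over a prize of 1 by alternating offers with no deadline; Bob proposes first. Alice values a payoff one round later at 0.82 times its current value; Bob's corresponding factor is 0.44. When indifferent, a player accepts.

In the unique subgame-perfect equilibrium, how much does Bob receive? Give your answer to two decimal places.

0.28

Let x be Bob's share when Bob proposes and y be Alice's share when Alice proposes.
Alice accepts iff offered ≥ 0.82·y, so x = 1 − 0.82y. Symmetrically y = 1 − 0.44x.
Substituting: x = 1 − 0.82(1 − 0.44x), giving x(1 − 0.44·0.82) = 1(1 − 0.82).
So x = 1 × 0.18 / 0.6392 ≈ 0.2816, and Alice receives 1 − x ≈ 0.7184.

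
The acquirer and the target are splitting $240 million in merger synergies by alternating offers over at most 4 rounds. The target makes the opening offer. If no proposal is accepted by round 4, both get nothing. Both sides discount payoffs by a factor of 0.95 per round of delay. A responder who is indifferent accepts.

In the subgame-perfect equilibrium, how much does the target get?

22.83

Round 4 (the acquirer proposes): rejection yields 0 for the target; the acquirer offers 0 and keeps 240.
Round 3 (the target proposes): the acquirer can get 240 next round, worth 0.95 × 240 = 228 now; the target offers that and keeps 12.
Round 2 (the acquirer proposes): the target can get 12 next round, worth 0.95 × 12 = 11.4 now. The acquirer offers 11.4 and keeps 240 − 11.4 = 228.6.
Round 1 (the target proposes): the acquirer can get 228.6 next round, worth 0.95 × 228.6 = 217.17 now. The target offers 217.17 and keeps 240 − 217.17 = 22.83.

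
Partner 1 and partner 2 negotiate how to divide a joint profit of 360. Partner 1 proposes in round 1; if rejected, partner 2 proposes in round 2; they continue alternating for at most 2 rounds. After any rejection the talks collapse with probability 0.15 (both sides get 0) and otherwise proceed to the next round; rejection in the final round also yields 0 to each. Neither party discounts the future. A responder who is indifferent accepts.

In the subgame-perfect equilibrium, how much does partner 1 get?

Round 2 (partner 2 proposes): partner 1 will accept anything ≥ 0, so partner 2 offers 0 and keeps 360.
Round 1 (partner 1 proposes): rejecting gives partner 2 an expected 0.85 × 360 = 306. Partner 1 offers 306 and keeps 360 − 306 = 54.

54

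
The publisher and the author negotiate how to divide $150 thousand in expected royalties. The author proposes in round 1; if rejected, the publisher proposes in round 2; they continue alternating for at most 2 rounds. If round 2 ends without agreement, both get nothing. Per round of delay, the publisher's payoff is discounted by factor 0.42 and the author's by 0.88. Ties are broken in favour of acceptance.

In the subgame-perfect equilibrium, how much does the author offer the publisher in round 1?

63

Work backward from the last round.
Round 2 (the publisher proposes): the author will accept anything ≥ 0, so the publisher offers 0 and keeps 150.
Round 1 (the author proposes): the publisher can get 150 next round, worth 0.42 × 150 = 63 now, so the author offers 63, keeping 87.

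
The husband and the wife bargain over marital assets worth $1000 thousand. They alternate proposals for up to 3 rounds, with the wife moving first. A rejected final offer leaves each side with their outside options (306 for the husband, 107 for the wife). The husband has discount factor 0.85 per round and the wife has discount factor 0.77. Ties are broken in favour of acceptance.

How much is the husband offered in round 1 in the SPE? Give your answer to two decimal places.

Round 3 (the wife proposes): the husband gets 306 if talks fail, so the wife offers 306 and keeps 694.
Round 2 (the husband proposes): the wife can get 694 next round, worth 0.77 × 694 = 534.38 now. The husband offers 534.38 and keeps 1000 − 534.38 = 465.62.
Round 1 (the wife proposes): the husband can get 465.62 next round, worth 0.85 × 465.62 = 395.777 now, so the wife offers 395.777, keeping 604.223.

395.78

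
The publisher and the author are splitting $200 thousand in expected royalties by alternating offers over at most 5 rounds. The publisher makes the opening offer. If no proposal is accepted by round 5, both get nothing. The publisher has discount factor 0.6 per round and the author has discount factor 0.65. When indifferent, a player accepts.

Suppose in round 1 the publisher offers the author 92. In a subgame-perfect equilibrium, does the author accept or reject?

Accept

Round 5 (the publisher proposes): rejection yields 0 for the author; the publisher offers 0 and keeps 200.
Round 4 (the author proposes): the publisher can get 200 next round, worth 0.6 × 200 = 120 now. The author offers 120 and keeps 200 − 120 = 80.
Round 3 (the publisher proposes): the author can get 80 next round, worth 0.65 × 80 = 52 now. The publisher offers 52 and keeps 200 − 52 = 148.
Round 2 (the author proposes): the publisher can get 148 next round, worth 0.6 × 148 = 88.8 now. The author offers 88.8 and keeps 200 − 88.8 = 111.2.
So by rejecting in round 1, the author gets 111.2 next round, worth 0.65 × 111.2 = 72.28 now.
Offer 92 ≥ 72.28, so the author accepts.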